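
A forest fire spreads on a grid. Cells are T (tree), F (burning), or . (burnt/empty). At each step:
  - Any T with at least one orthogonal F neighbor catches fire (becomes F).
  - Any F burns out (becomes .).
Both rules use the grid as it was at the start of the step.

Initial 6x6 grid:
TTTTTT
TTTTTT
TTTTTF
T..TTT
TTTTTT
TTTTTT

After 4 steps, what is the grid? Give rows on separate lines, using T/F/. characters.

Step 1: 3 trees catch fire, 1 burn out
  TTTTTT
  TTTTTF
  TTTTF.
  T..TTF
  TTTTTT
  TTTTTT
Step 2: 5 trees catch fire, 3 burn out
  TTTTTF
  TTTTF.
  TTTF..
  T..TF.
  TTTTTF
  TTTTTT
Step 3: 6 trees catch fire, 5 burn out
  TTTTF.
  TTTF..
  TTF...
  T..F..
  TTTTF.
  TTTTTF
Step 4: 5 trees catch fire, 6 burn out
  TTTF..
  TTF...
  TF....
  T.....
  TTTF..
  TTTTF.

TTTF..
TTF...
TF....
T.....
TTTF..
TTTTF.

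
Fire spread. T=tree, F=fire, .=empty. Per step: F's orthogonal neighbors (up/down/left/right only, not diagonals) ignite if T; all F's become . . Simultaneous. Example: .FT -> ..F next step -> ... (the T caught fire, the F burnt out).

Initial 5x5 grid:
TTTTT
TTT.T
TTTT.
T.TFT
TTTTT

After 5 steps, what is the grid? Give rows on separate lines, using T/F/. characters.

Step 1: 4 trees catch fire, 1 burn out
  TTTTT
  TTT.T
  TTTF.
  T.F.F
  TTTFT
Step 2: 3 trees catch fire, 4 burn out
  TTTTT
  TTT.T
  TTF..
  T....
  TTF.F
Step 3: 3 trees catch fire, 3 burn out
  TTTTT
  TTF.T
  TF...
  T....
  TF...
Step 4: 4 trees catch fire, 3 burn out
  TTFTT
  TF..T
  F....
  T....
  F....
Step 5: 4 trees catch fire, 4 burn out
  TF.FT
  F...T
  .....
  F....
  .....

TF.FT
F...T
.....
F....
.....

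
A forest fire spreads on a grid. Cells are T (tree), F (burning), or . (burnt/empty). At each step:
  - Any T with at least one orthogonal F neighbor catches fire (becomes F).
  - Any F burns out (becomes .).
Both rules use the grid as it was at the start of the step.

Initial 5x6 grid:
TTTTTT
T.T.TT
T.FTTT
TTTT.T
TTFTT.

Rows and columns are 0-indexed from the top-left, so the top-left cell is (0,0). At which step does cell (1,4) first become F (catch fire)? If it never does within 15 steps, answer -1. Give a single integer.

Step 1: cell (1,4)='T' (+5 fires, +2 burnt)
Step 2: cell (1,4)='T' (+6 fires, +5 burnt)
Step 3: cell (1,4)='F' (+5 fires, +6 burnt)
  -> target ignites at step 3
Step 4: cell (1,4)='.' (+5 fires, +5 burnt)
Step 5: cell (1,4)='.' (+2 fires, +5 burnt)
Step 6: cell (1,4)='.' (+0 fires, +2 burnt)
  fire out at step 6

3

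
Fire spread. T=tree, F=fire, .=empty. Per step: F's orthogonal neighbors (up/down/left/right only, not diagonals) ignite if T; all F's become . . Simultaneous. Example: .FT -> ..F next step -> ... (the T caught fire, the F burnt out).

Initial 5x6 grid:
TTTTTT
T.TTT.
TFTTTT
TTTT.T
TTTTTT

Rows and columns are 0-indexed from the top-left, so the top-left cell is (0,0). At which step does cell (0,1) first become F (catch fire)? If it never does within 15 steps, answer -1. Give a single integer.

Step 1: cell (0,1)='T' (+3 fires, +1 burnt)
Step 2: cell (0,1)='T' (+6 fires, +3 burnt)
Step 3: cell (0,1)='T' (+7 fires, +6 burnt)
Step 4: cell (0,1)='F' (+5 fires, +7 burnt)
  -> target ignites at step 4
Step 5: cell (0,1)='.' (+3 fires, +5 burnt)
Step 6: cell (0,1)='.' (+2 fires, +3 burnt)
Step 7: cell (0,1)='.' (+0 fires, +2 burnt)
  fire out at step 7

4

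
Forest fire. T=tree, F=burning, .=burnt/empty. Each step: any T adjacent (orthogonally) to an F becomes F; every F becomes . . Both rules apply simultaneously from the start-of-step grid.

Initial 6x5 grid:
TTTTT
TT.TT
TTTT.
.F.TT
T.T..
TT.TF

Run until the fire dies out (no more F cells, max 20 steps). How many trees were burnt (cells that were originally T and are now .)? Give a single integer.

Step 1: +2 fires, +2 burnt (F count now 2)
Step 2: +3 fires, +2 burnt (F count now 3)
Step 3: +3 fires, +3 burnt (F count now 3)
Step 4: +4 fires, +3 burnt (F count now 4)
Step 5: +3 fires, +4 burnt (F count now 3)
Step 6: +1 fires, +3 burnt (F count now 1)
Step 7: +0 fires, +1 burnt (F count now 0)
Fire out after step 7
Initially T: 20, now '.': 26
Total burnt (originally-T cells now '.'): 16

Answer: 16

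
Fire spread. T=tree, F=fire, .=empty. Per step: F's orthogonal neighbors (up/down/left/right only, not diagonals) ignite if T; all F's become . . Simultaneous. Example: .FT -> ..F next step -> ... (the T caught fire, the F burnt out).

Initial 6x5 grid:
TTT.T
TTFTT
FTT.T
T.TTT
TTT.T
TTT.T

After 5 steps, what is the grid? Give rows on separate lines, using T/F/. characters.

Step 1: 7 trees catch fire, 2 burn out
  TTF.T
  FF.FT
  .FF.T
  F.TTT
  TTT.T
  TTT.T
Step 2: 5 trees catch fire, 7 burn out
  FF..T
  ....F
  ....T
  ..FTT
  FTT.T
  TTT.T
Step 3: 6 trees catch fire, 5 burn out
  ....F
  .....
  ....F
  ...FT
  .FF.T
  FTT.T
Step 4: 3 trees catch fire, 6 burn out
  .....
  .....
  .....
  ....F
  ....T
  .FF.T
Step 5: 1 trees catch fire, 3 burn out
  .....
  .....
  .....
  .....
  ....F
  ....T

.....
.....
.....
.....
....F
....T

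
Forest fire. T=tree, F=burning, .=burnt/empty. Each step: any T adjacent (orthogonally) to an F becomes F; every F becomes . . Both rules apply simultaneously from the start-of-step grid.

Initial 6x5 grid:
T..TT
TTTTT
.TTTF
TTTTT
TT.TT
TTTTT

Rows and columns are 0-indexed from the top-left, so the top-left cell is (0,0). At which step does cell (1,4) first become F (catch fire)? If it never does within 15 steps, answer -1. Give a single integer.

Step 1: cell (1,4)='F' (+3 fires, +1 burnt)
  -> target ignites at step 1
Step 2: cell (1,4)='.' (+5 fires, +3 burnt)
Step 3: cell (1,4)='.' (+6 fires, +5 burnt)
Step 4: cell (1,4)='.' (+3 fires, +6 burnt)
Step 5: cell (1,4)='.' (+4 fires, +3 burnt)
Step 6: cell (1,4)='.' (+3 fires, +4 burnt)
Step 7: cell (1,4)='.' (+1 fires, +3 burnt)
Step 8: cell (1,4)='.' (+0 fires, +1 burnt)
  fire out at step 8

1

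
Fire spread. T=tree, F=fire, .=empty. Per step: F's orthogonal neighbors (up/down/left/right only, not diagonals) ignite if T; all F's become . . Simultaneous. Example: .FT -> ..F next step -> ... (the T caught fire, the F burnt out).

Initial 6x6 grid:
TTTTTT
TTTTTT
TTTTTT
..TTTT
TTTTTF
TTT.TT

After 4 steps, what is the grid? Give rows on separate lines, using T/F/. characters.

Step 1: 3 trees catch fire, 1 burn out
  TTTTTT
  TTTTTT
  TTTTTT
  ..TTTF
  TTTTF.
  TTT.TF
Step 2: 4 trees catch fire, 3 burn out
  TTTTTT
  TTTTTT
  TTTTTF
  ..TTF.
  TTTF..
  TTT.F.
Step 3: 4 trees catch fire, 4 burn out
  TTTTTT
  TTTTTF
  TTTTF.
  ..TF..
  TTF...
  TTT...
Step 4: 6 trees catch fire, 4 burn out
  TTTTTF
  TTTTF.
  TTTF..
  ..F...
  TF....
  TTF...

TTTTTF
TTTTF.
TTTF..
..F...
TF....
TTF...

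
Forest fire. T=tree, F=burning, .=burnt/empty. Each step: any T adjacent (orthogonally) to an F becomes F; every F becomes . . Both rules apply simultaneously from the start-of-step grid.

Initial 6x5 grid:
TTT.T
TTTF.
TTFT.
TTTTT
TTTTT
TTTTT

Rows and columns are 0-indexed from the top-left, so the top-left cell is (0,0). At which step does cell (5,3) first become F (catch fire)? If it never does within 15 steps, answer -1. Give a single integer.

Step 1: cell (5,3)='T' (+4 fires, +2 burnt)
Step 2: cell (5,3)='T' (+6 fires, +4 burnt)
Step 3: cell (5,3)='T' (+7 fires, +6 burnt)
Step 4: cell (5,3)='F' (+5 fires, +7 burnt)
  -> target ignites at step 4
Step 5: cell (5,3)='.' (+2 fires, +5 burnt)
Step 6: cell (5,3)='.' (+0 fires, +2 burnt)
  fire out at step 6

4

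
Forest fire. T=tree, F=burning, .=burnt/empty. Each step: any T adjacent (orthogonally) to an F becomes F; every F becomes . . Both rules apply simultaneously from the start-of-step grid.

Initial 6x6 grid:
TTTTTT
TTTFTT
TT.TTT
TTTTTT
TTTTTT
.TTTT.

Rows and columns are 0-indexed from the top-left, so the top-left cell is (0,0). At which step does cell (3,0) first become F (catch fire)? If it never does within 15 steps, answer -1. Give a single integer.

Step 1: cell (3,0)='T' (+4 fires, +1 burnt)
Step 2: cell (3,0)='T' (+6 fires, +4 burnt)
Step 3: cell (3,0)='T' (+8 fires, +6 burnt)
Step 4: cell (3,0)='T' (+7 fires, +8 burnt)
Step 5: cell (3,0)='F' (+5 fires, +7 burnt)
  -> target ignites at step 5
Step 6: cell (3,0)='.' (+2 fires, +5 burnt)
Step 7: cell (3,0)='.' (+0 fires, +2 burnt)
  fire out at step 7

5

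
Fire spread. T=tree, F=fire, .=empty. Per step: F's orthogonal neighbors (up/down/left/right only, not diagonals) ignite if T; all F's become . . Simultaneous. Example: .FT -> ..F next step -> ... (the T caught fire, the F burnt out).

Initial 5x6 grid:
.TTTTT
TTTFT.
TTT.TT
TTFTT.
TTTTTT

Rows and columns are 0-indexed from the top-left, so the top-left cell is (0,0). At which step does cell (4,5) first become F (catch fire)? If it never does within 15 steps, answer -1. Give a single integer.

Step 1: cell (4,5)='T' (+7 fires, +2 burnt)
Step 2: cell (4,5)='T' (+9 fires, +7 burnt)
Step 3: cell (4,5)='T' (+7 fires, +9 burnt)
Step 4: cell (4,5)='F' (+1 fires, +7 burnt)
  -> target ignites at step 4
Step 5: cell (4,5)='.' (+0 fires, +1 burnt)
  fire out at step 5

4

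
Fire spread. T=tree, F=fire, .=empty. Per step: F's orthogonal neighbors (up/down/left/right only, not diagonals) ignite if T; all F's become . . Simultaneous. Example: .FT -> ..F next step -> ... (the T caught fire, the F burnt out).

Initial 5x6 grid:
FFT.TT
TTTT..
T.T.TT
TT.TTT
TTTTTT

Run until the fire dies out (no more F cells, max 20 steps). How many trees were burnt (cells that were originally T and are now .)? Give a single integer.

Answer: 20

Derivation:
Step 1: +3 fires, +2 burnt (F count now 3)
Step 2: +2 fires, +3 burnt (F count now 2)
Step 3: +3 fires, +2 burnt (F count now 3)
Step 4: +2 fires, +3 burnt (F count now 2)
Step 5: +1 fires, +2 burnt (F count now 1)
Step 6: +1 fires, +1 burnt (F count now 1)
Step 7: +1 fires, +1 burnt (F count now 1)
Step 8: +2 fires, +1 burnt (F count now 2)
Step 9: +2 fires, +2 burnt (F count now 2)
Step 10: +2 fires, +2 burnt (F count now 2)
Step 11: +1 fires, +2 burnt (F count now 1)
Step 12: +0 fires, +1 burnt (F count now 0)
Fire out after step 12
Initially T: 22, now '.': 28
Total burnt (originally-T cells now '.'): 20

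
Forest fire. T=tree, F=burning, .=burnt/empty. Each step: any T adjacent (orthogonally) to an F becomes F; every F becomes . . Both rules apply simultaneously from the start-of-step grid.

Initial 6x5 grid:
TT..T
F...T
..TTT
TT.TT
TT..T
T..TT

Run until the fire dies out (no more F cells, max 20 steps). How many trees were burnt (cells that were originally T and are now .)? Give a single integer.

Step 1: +1 fires, +1 burnt (F count now 1)
Step 2: +1 fires, +1 burnt (F count now 1)
Step 3: +0 fires, +1 burnt (F count now 0)
Fire out after step 3
Initially T: 17, now '.': 15
Total burnt (originally-T cells now '.'): 2

Answer: 2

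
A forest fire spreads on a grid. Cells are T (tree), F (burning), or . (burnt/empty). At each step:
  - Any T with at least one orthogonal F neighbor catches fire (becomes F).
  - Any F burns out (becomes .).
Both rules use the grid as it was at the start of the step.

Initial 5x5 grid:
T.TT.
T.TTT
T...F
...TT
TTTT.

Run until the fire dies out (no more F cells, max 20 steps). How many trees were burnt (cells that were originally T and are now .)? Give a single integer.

Answer: 11

Derivation:
Step 1: +2 fires, +1 burnt (F count now 2)
Step 2: +2 fires, +2 burnt (F count now 2)
Step 3: +3 fires, +2 burnt (F count now 3)
Step 4: +2 fires, +3 burnt (F count now 2)
Step 5: +1 fires, +2 burnt (F count now 1)
Step 6: +1 fires, +1 burnt (F count now 1)
Step 7: +0 fires, +1 burnt (F count now 0)
Fire out after step 7
Initially T: 14, now '.': 22
Total burnt (originally-T cells now '.'): 11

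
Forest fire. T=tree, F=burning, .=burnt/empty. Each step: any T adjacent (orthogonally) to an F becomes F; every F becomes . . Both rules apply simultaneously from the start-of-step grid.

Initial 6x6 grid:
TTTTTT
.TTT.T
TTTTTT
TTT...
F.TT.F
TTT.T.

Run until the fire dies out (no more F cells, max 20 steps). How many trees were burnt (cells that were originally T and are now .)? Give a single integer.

Step 1: +2 fires, +2 burnt (F count now 2)
Step 2: +3 fires, +2 burnt (F count now 3)
Step 3: +3 fires, +3 burnt (F count now 3)
Step 4: +3 fires, +3 burnt (F count now 3)
Step 5: +4 fires, +3 burnt (F count now 4)
Step 6: +4 fires, +4 burnt (F count now 4)
Step 7: +2 fires, +4 burnt (F count now 2)
Step 8: +2 fires, +2 burnt (F count now 2)
Step 9: +1 fires, +2 burnt (F count now 1)
Step 10: +0 fires, +1 burnt (F count now 0)
Fire out after step 10
Initially T: 25, now '.': 35
Total burnt (originally-T cells now '.'): 24

Answer: 24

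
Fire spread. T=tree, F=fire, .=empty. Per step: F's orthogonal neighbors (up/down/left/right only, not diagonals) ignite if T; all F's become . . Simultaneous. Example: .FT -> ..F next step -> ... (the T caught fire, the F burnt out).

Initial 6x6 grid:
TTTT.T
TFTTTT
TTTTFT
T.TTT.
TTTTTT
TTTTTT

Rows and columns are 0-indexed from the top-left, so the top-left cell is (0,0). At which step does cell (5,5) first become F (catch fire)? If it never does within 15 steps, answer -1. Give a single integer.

Step 1: cell (5,5)='T' (+8 fires, +2 burnt)
Step 2: cell (5,5)='T' (+8 fires, +8 burnt)
Step 3: cell (5,5)='T' (+7 fires, +8 burnt)
Step 4: cell (5,5)='F' (+4 fires, +7 burnt)
  -> target ignites at step 4
Step 5: cell (5,5)='.' (+3 fires, +4 burnt)
Step 6: cell (5,5)='.' (+1 fires, +3 burnt)
Step 7: cell (5,5)='.' (+0 fires, +1 burnt)
  fire out at step 7

4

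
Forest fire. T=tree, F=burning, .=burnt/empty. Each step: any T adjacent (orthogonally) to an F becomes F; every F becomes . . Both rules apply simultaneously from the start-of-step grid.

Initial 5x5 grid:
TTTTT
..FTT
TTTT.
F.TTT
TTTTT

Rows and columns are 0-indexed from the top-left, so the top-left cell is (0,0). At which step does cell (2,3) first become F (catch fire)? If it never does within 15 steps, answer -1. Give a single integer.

Step 1: cell (2,3)='T' (+5 fires, +2 burnt)
Step 2: cell (2,3)='F' (+7 fires, +5 burnt)
  -> target ignites at step 2
Step 3: cell (2,3)='.' (+4 fires, +7 burnt)
Step 4: cell (2,3)='.' (+2 fires, +4 burnt)
Step 5: cell (2,3)='.' (+1 fires, +2 burnt)
Step 6: cell (2,3)='.' (+0 fires, +1 burnt)
  fire out at step 6

2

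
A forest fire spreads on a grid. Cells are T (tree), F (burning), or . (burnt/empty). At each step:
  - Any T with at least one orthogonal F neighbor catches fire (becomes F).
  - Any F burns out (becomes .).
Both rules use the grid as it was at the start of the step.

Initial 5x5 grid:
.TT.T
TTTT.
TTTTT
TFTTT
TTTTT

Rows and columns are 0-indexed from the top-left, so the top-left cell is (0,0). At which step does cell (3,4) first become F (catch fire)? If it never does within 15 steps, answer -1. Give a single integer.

Step 1: cell (3,4)='T' (+4 fires, +1 burnt)
Step 2: cell (3,4)='T' (+6 fires, +4 burnt)
Step 3: cell (3,4)='F' (+6 fires, +6 burnt)
  -> target ignites at step 3
Step 4: cell (3,4)='.' (+4 fires, +6 burnt)
Step 5: cell (3,4)='.' (+0 fires, +4 burnt)
  fire out at step 5

3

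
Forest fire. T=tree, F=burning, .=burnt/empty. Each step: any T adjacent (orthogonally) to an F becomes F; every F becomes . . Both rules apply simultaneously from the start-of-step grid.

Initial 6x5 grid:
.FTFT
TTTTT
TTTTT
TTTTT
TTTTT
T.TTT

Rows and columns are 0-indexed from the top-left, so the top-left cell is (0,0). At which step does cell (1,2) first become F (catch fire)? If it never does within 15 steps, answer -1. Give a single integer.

Step 1: cell (1,2)='T' (+4 fires, +2 burnt)
Step 2: cell (1,2)='F' (+5 fires, +4 burnt)
  -> target ignites at step 2
Step 3: cell (1,2)='.' (+5 fires, +5 burnt)
Step 4: cell (1,2)='.' (+5 fires, +5 burnt)
Step 5: cell (1,2)='.' (+4 fires, +5 burnt)
Step 6: cell (1,2)='.' (+3 fires, +4 burnt)
Step 7: cell (1,2)='.' (+0 fires, +3 burnt)
  fire out at step 7

2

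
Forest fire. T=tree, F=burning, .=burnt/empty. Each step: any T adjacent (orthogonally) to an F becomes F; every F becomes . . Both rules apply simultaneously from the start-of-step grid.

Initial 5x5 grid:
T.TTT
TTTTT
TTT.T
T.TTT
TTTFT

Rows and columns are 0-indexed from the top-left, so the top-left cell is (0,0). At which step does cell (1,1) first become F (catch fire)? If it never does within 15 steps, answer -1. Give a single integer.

Step 1: cell (1,1)='T' (+3 fires, +1 burnt)
Step 2: cell (1,1)='T' (+3 fires, +3 burnt)
Step 3: cell (1,1)='T' (+3 fires, +3 burnt)
Step 4: cell (1,1)='T' (+4 fires, +3 burnt)
Step 5: cell (1,1)='F' (+5 fires, +4 burnt)
  -> target ignites at step 5
Step 6: cell (1,1)='.' (+2 fires, +5 burnt)
Step 7: cell (1,1)='.' (+1 fires, +2 burnt)
Step 8: cell (1,1)='.' (+0 fires, +1 burnt)
  fire out at step 8

5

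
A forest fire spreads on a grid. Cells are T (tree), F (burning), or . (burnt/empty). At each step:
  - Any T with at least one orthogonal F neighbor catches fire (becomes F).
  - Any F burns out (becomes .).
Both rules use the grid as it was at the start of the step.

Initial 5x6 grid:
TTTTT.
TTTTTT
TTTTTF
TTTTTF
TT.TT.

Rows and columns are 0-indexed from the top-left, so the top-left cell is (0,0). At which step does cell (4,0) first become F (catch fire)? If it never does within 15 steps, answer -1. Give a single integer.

Step 1: cell (4,0)='T' (+3 fires, +2 burnt)
Step 2: cell (4,0)='T' (+4 fires, +3 burnt)
Step 3: cell (4,0)='T' (+5 fires, +4 burnt)
Step 4: cell (4,0)='T' (+4 fires, +5 burnt)
Step 5: cell (4,0)='T' (+5 fires, +4 burnt)
Step 6: cell (4,0)='F' (+3 fires, +5 burnt)
  -> target ignites at step 6
Step 7: cell (4,0)='.' (+1 fires, +3 burnt)
Step 8: cell (4,0)='.' (+0 fires, +1 burnt)
  fire out at step 8

6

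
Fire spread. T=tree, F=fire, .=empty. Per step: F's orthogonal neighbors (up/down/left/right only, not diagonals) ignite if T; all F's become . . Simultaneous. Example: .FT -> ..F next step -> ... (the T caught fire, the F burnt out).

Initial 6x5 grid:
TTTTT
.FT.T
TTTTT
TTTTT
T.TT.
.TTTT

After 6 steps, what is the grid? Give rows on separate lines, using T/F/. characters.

Step 1: 3 trees catch fire, 1 burn out
  TFTTT
  ..F.T
  TFTTT
  TTTTT
  T.TT.
  .TTTT
Step 2: 5 trees catch fire, 3 burn out
  F.FTT
  ....T
  F.FTT
  TFTTT
  T.TT.
  .TTTT
Step 3: 4 trees catch fire, 5 burn out
  ...FT
  ....T
  ...FT
  F.FTT
  T.TT.
  .TTTT
Step 4: 5 trees catch fire, 4 burn out
  ....F
  ....T
  ....F
  ...FT
  F.FT.
  .TTTT
Step 5: 4 trees catch fire, 5 burn out
  .....
  ....F
  .....
  ....F
  ...F.
  .TFTT
Step 6: 2 trees catch fire, 4 burn out
  .....
  .....
  .....
  .....
  .....
  .F.FT

.....
.....
.....
.....
.....
.F.FT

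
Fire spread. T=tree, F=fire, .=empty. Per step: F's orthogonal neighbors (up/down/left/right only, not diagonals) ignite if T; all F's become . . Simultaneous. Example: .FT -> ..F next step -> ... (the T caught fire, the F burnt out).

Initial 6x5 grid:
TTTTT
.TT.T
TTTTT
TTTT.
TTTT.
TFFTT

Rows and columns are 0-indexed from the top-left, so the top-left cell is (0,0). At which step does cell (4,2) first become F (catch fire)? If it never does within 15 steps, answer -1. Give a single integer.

Step 1: cell (4,2)='F' (+4 fires, +2 burnt)
  -> target ignites at step 1
Step 2: cell (4,2)='.' (+5 fires, +4 burnt)
Step 3: cell (4,2)='.' (+4 fires, +5 burnt)
Step 4: cell (4,2)='.' (+4 fires, +4 burnt)
Step 5: cell (4,2)='.' (+3 fires, +4 burnt)
Step 6: cell (4,2)='.' (+3 fires, +3 burnt)
Step 7: cell (4,2)='.' (+1 fires, +3 burnt)
Step 8: cell (4,2)='.' (+0 fires, +1 burnt)
  fire out at step 8

1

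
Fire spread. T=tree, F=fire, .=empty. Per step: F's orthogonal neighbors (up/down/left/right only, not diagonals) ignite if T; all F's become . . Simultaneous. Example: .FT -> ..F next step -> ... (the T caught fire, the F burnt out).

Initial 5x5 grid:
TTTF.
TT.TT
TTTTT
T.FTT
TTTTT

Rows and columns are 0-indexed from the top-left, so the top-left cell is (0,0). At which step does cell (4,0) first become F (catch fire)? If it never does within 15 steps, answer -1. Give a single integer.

Step 1: cell (4,0)='T' (+5 fires, +2 burnt)
Step 2: cell (4,0)='T' (+7 fires, +5 burnt)
Step 3: cell (4,0)='F' (+6 fires, +7 burnt)
  -> target ignites at step 3
Step 4: cell (4,0)='.' (+2 fires, +6 burnt)
Step 5: cell (4,0)='.' (+0 fires, +2 burnt)
  fire out at step 5

3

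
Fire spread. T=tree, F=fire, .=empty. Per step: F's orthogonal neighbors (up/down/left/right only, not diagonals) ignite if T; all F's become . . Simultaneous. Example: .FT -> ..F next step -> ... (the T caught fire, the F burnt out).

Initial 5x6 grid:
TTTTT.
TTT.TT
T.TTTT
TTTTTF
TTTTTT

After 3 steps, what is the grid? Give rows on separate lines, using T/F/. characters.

Step 1: 3 trees catch fire, 1 burn out
  TTTTT.
  TTT.TT
  T.TTTF
  TTTTF.
  TTTTTF
Step 2: 4 trees catch fire, 3 burn out
  TTTTT.
  TTT.TF
  T.TTF.
  TTTF..
  TTTTF.
Step 3: 4 trees catch fire, 4 burn out
  TTTTT.
  TTT.F.
  T.TF..
  TTF...
  TTTF..

TTTTT.
TTT.F.
T.TF..
TTF...
TTTF..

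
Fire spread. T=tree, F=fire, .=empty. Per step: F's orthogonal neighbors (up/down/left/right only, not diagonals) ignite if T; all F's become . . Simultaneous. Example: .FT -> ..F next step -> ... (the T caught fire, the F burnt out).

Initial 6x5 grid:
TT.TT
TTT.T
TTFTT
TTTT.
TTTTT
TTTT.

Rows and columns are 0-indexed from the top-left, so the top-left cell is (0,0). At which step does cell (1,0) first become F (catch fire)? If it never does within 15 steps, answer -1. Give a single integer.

Step 1: cell (1,0)='T' (+4 fires, +1 burnt)
Step 2: cell (1,0)='T' (+6 fires, +4 burnt)
Step 3: cell (1,0)='F' (+7 fires, +6 burnt)
  -> target ignites at step 3
Step 4: cell (1,0)='.' (+6 fires, +7 burnt)
Step 5: cell (1,0)='.' (+2 fires, +6 burnt)
Step 6: cell (1,0)='.' (+0 fires, +2 burnt)
  fire out at step 6

3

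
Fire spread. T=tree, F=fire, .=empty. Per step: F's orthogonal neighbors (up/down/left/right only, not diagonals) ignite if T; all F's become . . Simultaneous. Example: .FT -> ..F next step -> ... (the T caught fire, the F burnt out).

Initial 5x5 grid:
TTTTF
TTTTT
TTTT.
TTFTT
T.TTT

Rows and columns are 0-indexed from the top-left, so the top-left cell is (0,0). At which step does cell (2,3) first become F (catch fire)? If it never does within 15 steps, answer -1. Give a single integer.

Step 1: cell (2,3)='T' (+6 fires, +2 burnt)
Step 2: cell (2,3)='F' (+8 fires, +6 burnt)
  -> target ignites at step 2
Step 3: cell (2,3)='.' (+5 fires, +8 burnt)
Step 4: cell (2,3)='.' (+2 fires, +5 burnt)
Step 5: cell (2,3)='.' (+0 fires, +2 burnt)
  fire out at step 5

2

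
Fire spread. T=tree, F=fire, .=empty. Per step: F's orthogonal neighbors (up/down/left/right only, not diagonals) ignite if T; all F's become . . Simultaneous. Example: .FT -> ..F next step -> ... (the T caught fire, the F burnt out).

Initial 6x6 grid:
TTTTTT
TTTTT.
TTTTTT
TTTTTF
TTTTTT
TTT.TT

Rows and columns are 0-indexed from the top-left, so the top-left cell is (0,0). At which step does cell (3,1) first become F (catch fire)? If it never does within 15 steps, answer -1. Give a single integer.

Step 1: cell (3,1)='T' (+3 fires, +1 burnt)
Step 2: cell (3,1)='T' (+4 fires, +3 burnt)
Step 3: cell (3,1)='T' (+5 fires, +4 burnt)
Step 4: cell (3,1)='F' (+5 fires, +5 burnt)
  -> target ignites at step 4
Step 5: cell (3,1)='.' (+7 fires, +5 burnt)
Step 6: cell (3,1)='.' (+5 fires, +7 burnt)
Step 7: cell (3,1)='.' (+3 fires, +5 burnt)
Step 8: cell (3,1)='.' (+1 fires, +3 burnt)
Step 9: cell (3,1)='.' (+0 fires, +1 burnt)
  fire out at step 9

4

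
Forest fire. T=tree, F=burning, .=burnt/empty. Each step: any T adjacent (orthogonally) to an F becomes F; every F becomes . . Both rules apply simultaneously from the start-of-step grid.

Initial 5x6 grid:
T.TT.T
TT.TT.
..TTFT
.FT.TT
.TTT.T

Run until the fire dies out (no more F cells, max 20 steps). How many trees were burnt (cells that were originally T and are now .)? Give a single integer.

Answer: 14

Derivation:
Step 1: +6 fires, +2 burnt (F count now 6)
Step 2: +4 fires, +6 burnt (F count now 4)
Step 3: +3 fires, +4 burnt (F count now 3)
Step 4: +1 fires, +3 burnt (F count now 1)
Step 5: +0 fires, +1 burnt (F count now 0)
Fire out after step 5
Initially T: 18, now '.': 26
Total burnt (originally-T cells now '.'): 14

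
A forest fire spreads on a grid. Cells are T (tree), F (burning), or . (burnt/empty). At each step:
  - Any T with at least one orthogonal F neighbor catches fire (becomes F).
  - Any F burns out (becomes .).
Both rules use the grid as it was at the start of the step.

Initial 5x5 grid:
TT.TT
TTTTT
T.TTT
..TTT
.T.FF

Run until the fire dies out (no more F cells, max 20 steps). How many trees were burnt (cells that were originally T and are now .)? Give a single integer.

Answer: 16

Derivation:
Step 1: +2 fires, +2 burnt (F count now 2)
Step 2: +3 fires, +2 burnt (F count now 3)
Step 3: +3 fires, +3 burnt (F count now 3)
Step 4: +3 fires, +3 burnt (F count now 3)
Step 5: +1 fires, +3 burnt (F count now 1)
Step 6: +2 fires, +1 burnt (F count now 2)
Step 7: +2 fires, +2 burnt (F count now 2)
Step 8: +0 fires, +2 burnt (F count now 0)
Fire out after step 8
Initially T: 17, now '.': 24
Total burnt (originally-T cells now '.'): 16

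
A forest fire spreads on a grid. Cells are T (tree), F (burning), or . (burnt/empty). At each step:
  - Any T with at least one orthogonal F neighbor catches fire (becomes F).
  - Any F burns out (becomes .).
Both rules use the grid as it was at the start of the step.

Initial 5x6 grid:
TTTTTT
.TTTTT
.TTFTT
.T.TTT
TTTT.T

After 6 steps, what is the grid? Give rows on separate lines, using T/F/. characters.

Step 1: 4 trees catch fire, 1 burn out
  TTTTTT
  .TTFTT
  .TF.FT
  .T.FTT
  TTTT.T
Step 2: 7 trees catch fire, 4 burn out
  TTTFTT
  .TF.FT
  .F...F
  .T..FT
  TTTF.T
Step 3: 7 trees catch fire, 7 burn out
  TTF.FT
  .F...F
  ......
  .F...F
  TTF..T
Step 4: 4 trees catch fire, 7 burn out
  TF...F
  ......
  ......
  ......
  TF...F
Step 5: 2 trees catch fire, 4 burn out
  F.....
  ......
  ......
  ......
  F.....
Step 6: 0 trees catch fire, 2 burn out
  ......
  ......
  ......
  ......
  ......

......
......
......
......
......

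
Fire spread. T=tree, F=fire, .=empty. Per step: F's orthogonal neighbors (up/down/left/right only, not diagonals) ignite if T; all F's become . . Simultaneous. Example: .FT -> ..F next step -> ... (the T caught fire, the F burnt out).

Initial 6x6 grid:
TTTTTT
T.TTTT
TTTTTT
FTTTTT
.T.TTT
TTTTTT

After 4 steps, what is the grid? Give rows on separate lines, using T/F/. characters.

Step 1: 2 trees catch fire, 1 burn out
  TTTTTT
  T.TTTT
  FTTTTT
  .FTTTT
  .T.TTT
  TTTTTT
Step 2: 4 trees catch fire, 2 burn out
  TTTTTT
  F.TTTT
  .FTTTT
  ..FTTT
  .F.TTT
  TTTTTT
Step 3: 4 trees catch fire, 4 burn out
  FTTTTT
  ..TTTT
  ..FTTT
  ...FTT
  ...TTT
  TFTTTT
Step 4: 7 trees catch fire, 4 burn out
  .FTTTT
  ..FTTT
  ...FTT
  ....FT
  ...FTT
  F.FTTT

.FTTTT
..FTTT
...FTT
....FT
...FTT
F.FTTT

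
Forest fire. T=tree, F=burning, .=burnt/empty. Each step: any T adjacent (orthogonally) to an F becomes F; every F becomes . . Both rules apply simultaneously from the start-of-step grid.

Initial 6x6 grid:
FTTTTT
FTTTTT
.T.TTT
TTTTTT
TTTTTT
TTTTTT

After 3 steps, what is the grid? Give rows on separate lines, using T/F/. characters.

Step 1: 2 trees catch fire, 2 burn out
  .FTTTT
  .FTTTT
  .T.TTT
  TTTTTT
  TTTTTT
  TTTTTT
Step 2: 3 trees catch fire, 2 burn out
  ..FTTT
  ..FTTT
  .F.TTT
  TTTTTT
  TTTTTT
  TTTTTT
Step 3: 3 trees catch fire, 3 burn out
  ...FTT
  ...FTT
  ...TTT
  TFTTTT
  TTTTTT
  TTTTTT

...FTT
...FTT
...TTT
TFTTTT
TTTTTT
TTTTTT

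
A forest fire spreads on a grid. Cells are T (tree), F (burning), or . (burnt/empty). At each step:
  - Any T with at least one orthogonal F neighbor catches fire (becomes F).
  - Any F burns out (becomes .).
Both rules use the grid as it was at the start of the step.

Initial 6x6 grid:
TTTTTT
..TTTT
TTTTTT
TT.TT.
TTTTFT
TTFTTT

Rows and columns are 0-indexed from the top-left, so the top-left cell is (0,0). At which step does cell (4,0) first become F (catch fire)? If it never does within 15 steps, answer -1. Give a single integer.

Step 1: cell (4,0)='T' (+7 fires, +2 burnt)
Step 2: cell (4,0)='T' (+5 fires, +7 burnt)
Step 3: cell (4,0)='F' (+5 fires, +5 burnt)
  -> target ignites at step 3
Step 4: cell (4,0)='.' (+6 fires, +5 burnt)
Step 5: cell (4,0)='.' (+4 fires, +6 burnt)
Step 6: cell (4,0)='.' (+1 fires, +4 burnt)
Step 7: cell (4,0)='.' (+1 fires, +1 burnt)
Step 8: cell (4,0)='.' (+1 fires, +1 burnt)
Step 9: cell (4,0)='.' (+0 fires, +1 burnt)
  fire out at step 9

3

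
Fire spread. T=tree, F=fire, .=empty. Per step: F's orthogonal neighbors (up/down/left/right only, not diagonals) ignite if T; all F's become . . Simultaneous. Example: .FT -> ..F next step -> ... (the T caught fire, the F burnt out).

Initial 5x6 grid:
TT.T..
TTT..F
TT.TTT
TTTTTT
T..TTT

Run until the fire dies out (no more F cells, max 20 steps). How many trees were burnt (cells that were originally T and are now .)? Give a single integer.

Step 1: +1 fires, +1 burnt (F count now 1)
Step 2: +2 fires, +1 burnt (F count now 2)
Step 3: +3 fires, +2 burnt (F count now 3)
Step 4: +2 fires, +3 burnt (F count now 2)
Step 5: +2 fires, +2 burnt (F count now 2)
Step 6: +1 fires, +2 burnt (F count now 1)
Step 7: +2 fires, +1 burnt (F count now 2)
Step 8: +3 fires, +2 burnt (F count now 3)
Step 9: +3 fires, +3 burnt (F count now 3)
Step 10: +1 fires, +3 burnt (F count now 1)
Step 11: +0 fires, +1 burnt (F count now 0)
Fire out after step 11
Initially T: 21, now '.': 29
Total burnt (originally-T cells now '.'): 20

Answer: 20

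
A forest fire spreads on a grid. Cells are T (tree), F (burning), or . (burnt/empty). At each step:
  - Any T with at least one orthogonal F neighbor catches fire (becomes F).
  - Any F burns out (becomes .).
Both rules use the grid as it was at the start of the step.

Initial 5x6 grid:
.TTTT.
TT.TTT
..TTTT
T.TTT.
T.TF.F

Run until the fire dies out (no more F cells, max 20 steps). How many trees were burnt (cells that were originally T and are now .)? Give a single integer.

Answer: 17

Derivation:
Step 1: +2 fires, +2 burnt (F count now 2)
Step 2: +3 fires, +2 burnt (F count now 3)
Step 3: +3 fires, +3 burnt (F count now 3)
Step 4: +3 fires, +3 burnt (F count now 3)
Step 5: +3 fires, +3 burnt (F count now 3)
Step 6: +1 fires, +3 burnt (F count now 1)
Step 7: +1 fires, +1 burnt (F count now 1)
Step 8: +1 fires, +1 burnt (F count now 1)
Step 9: +0 fires, +1 burnt (F count now 0)
Fire out after step 9
Initially T: 19, now '.': 28
Total burnt (originally-T cells now '.'): 17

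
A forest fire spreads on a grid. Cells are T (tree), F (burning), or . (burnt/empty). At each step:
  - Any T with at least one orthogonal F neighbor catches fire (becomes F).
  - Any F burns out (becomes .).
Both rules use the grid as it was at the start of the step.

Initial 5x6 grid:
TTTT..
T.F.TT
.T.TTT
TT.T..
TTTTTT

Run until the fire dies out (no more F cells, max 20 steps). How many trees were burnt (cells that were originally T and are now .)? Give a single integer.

Step 1: +1 fires, +1 burnt (F count now 1)
Step 2: +2 fires, +1 burnt (F count now 2)
Step 3: +1 fires, +2 burnt (F count now 1)
Step 4: +1 fires, +1 burnt (F count now 1)
Step 5: +0 fires, +1 burnt (F count now 0)
Fire out after step 5
Initially T: 20, now '.': 15
Total burnt (originally-T cells now '.'): 5

Answer: 5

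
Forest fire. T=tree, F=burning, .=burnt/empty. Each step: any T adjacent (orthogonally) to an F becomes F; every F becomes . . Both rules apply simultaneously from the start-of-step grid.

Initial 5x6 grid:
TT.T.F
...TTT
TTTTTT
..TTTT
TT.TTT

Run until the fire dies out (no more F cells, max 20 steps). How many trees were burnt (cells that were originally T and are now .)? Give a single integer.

Answer: 17

Derivation:
Step 1: +1 fires, +1 burnt (F count now 1)
Step 2: +2 fires, +1 burnt (F count now 2)
Step 3: +3 fires, +2 burnt (F count now 3)
Step 4: +4 fires, +3 burnt (F count now 4)
Step 5: +3 fires, +4 burnt (F count now 3)
Step 6: +3 fires, +3 burnt (F count now 3)
Step 7: +1 fires, +3 burnt (F count now 1)
Step 8: +0 fires, +1 burnt (F count now 0)
Fire out after step 8
Initially T: 21, now '.': 26
Total burnt (originally-T cells now '.'): 17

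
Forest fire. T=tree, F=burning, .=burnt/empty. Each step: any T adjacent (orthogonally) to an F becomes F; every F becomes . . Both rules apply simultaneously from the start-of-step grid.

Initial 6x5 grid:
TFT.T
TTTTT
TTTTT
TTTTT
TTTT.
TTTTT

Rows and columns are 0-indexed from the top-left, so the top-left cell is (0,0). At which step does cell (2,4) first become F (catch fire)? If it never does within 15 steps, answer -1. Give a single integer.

Step 1: cell (2,4)='T' (+3 fires, +1 burnt)
Step 2: cell (2,4)='T' (+3 fires, +3 burnt)
Step 3: cell (2,4)='T' (+4 fires, +3 burnt)
Step 4: cell (2,4)='T' (+5 fires, +4 burnt)
Step 5: cell (2,4)='F' (+6 fires, +5 burnt)
  -> target ignites at step 5
Step 6: cell (2,4)='.' (+4 fires, +6 burnt)
Step 7: cell (2,4)='.' (+1 fires, +4 burnt)
Step 8: cell (2,4)='.' (+1 fires, +1 burnt)
Step 9: cell (2,4)='.' (+0 fires, +1 burnt)
  fire out at step 9

5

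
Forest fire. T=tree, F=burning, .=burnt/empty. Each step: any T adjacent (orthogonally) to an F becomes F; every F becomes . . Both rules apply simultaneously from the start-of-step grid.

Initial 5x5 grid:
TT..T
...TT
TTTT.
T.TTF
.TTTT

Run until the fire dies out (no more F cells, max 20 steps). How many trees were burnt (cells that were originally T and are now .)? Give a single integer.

Step 1: +2 fires, +1 burnt (F count now 2)
Step 2: +3 fires, +2 burnt (F count now 3)
Step 3: +3 fires, +3 burnt (F count now 3)
Step 4: +3 fires, +3 burnt (F count now 3)
Step 5: +2 fires, +3 burnt (F count now 2)
Step 6: +1 fires, +2 burnt (F count now 1)
Step 7: +0 fires, +1 burnt (F count now 0)
Fire out after step 7
Initially T: 16, now '.': 23
Total burnt (originally-T cells now '.'): 14

Answer: 14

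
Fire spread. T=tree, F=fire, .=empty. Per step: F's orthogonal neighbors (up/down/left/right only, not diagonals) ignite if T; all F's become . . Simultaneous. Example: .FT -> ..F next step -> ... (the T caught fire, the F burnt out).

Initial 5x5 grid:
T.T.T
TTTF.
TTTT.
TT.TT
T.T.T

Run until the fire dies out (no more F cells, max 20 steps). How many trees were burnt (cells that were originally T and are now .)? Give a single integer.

Step 1: +2 fires, +1 burnt (F count now 2)
Step 2: +4 fires, +2 burnt (F count now 4)
Step 3: +3 fires, +4 burnt (F count now 3)
Step 4: +4 fires, +3 burnt (F count now 4)
Step 5: +1 fires, +4 burnt (F count now 1)
Step 6: +1 fires, +1 burnt (F count now 1)
Step 7: +0 fires, +1 burnt (F count now 0)
Fire out after step 7
Initially T: 17, now '.': 23
Total burnt (originally-T cells now '.'): 15

Answer: 15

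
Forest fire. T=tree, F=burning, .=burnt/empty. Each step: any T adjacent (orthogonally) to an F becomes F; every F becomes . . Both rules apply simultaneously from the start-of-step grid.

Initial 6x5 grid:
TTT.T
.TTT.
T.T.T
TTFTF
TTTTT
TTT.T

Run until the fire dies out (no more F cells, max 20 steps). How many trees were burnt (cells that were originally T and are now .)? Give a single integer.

Answer: 21

Derivation:
Step 1: +6 fires, +2 burnt (F count now 6)
Step 2: +6 fires, +6 burnt (F count now 6)
Step 3: +6 fires, +6 burnt (F count now 6)
Step 4: +2 fires, +6 burnt (F count now 2)
Step 5: +1 fires, +2 burnt (F count now 1)
Step 6: +0 fires, +1 burnt (F count now 0)
Fire out after step 6
Initially T: 22, now '.': 29
Total burnt (originally-T cells now '.'): 21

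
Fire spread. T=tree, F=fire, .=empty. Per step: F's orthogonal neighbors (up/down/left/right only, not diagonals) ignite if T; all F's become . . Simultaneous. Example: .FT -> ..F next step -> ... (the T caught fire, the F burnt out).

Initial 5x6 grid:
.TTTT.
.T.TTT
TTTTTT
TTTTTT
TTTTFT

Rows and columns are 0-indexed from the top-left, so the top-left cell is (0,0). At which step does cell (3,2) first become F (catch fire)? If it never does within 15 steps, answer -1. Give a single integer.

Step 1: cell (3,2)='T' (+3 fires, +1 burnt)
Step 2: cell (3,2)='T' (+4 fires, +3 burnt)
Step 3: cell (3,2)='F' (+5 fires, +4 burnt)
  -> target ignites at step 3
Step 4: cell (3,2)='.' (+6 fires, +5 burnt)
Step 5: cell (3,2)='.' (+3 fires, +6 burnt)
Step 6: cell (3,2)='.' (+3 fires, +3 burnt)
Step 7: cell (3,2)='.' (+1 fires, +3 burnt)
Step 8: cell (3,2)='.' (+0 fires, +1 burnt)
  fire out at step 8

3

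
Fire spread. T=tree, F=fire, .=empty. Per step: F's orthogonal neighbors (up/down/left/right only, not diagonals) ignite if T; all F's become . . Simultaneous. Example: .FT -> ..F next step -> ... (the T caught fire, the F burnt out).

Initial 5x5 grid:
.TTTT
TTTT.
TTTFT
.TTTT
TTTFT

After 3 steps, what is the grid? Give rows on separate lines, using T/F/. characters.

Step 1: 6 trees catch fire, 2 burn out
  .TTTT
  TTTF.
  TTF.F
  .TTFT
  TTF.F
Step 2: 6 trees catch fire, 6 burn out
  .TTFT
  TTF..
  TF...
  .TF.F
  TF...
Step 3: 6 trees catch fire, 6 burn out
  .TF.F
  TF...
  F....
  .F...
  F....

.TF.F
TF...
F....
.F...
F....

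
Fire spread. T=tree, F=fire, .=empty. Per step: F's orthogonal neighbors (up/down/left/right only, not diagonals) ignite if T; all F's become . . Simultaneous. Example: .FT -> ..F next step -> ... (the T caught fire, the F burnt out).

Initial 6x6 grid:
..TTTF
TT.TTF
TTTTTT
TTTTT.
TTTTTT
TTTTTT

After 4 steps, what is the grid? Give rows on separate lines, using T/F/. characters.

Step 1: 3 trees catch fire, 2 burn out
  ..TTF.
  TT.TF.
  TTTTTF
  TTTTT.
  TTTTTT
  TTTTTT
Step 2: 3 trees catch fire, 3 burn out
  ..TF..
  TT.F..
  TTTTF.
  TTTTT.
  TTTTTT
  TTTTTT
Step 3: 3 trees catch fire, 3 burn out
  ..F...
  TT....
  TTTF..
  TTTTF.
  TTTTTT
  TTTTTT
Step 4: 3 trees catch fire, 3 burn out
  ......
  TT....
  TTF...
  TTTF..
  TTTTFT
  TTTTTT

......
TT....
TTF...
TTTF..
TTTTFT
TTTTTT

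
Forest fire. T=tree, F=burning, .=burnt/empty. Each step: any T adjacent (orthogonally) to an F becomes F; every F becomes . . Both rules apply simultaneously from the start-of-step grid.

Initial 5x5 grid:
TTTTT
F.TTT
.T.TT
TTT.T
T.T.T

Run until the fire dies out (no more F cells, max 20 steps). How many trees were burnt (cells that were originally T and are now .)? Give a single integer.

Answer: 12

Derivation:
Step 1: +1 fires, +1 burnt (F count now 1)
Step 2: +1 fires, +1 burnt (F count now 1)
Step 3: +1 fires, +1 burnt (F count now 1)
Step 4: +2 fires, +1 burnt (F count now 2)
Step 5: +2 fires, +2 burnt (F count now 2)
Step 6: +2 fires, +2 burnt (F count now 2)
Step 7: +1 fires, +2 burnt (F count now 1)
Step 8: +1 fires, +1 burnt (F count now 1)
Step 9: +1 fires, +1 burnt (F count now 1)
Step 10: +0 fires, +1 burnt (F count now 0)
Fire out after step 10
Initially T: 18, now '.': 19
Total burnt (originally-T cells now '.'): 12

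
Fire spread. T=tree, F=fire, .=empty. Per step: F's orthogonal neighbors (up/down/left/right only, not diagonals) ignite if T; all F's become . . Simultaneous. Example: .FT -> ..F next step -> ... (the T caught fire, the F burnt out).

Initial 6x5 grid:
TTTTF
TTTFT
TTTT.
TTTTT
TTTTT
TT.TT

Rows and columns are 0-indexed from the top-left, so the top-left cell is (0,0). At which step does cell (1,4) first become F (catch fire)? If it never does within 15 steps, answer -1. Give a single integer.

Step 1: cell (1,4)='F' (+4 fires, +2 burnt)
  -> target ignites at step 1
Step 2: cell (1,4)='.' (+4 fires, +4 burnt)
Step 3: cell (1,4)='.' (+6 fires, +4 burnt)
Step 4: cell (1,4)='.' (+6 fires, +6 burnt)
Step 5: cell (1,4)='.' (+3 fires, +6 burnt)
Step 6: cell (1,4)='.' (+2 fires, +3 burnt)
Step 7: cell (1,4)='.' (+1 fires, +2 burnt)
Step 8: cell (1,4)='.' (+0 fires, +1 burnt)
  fire out at step 8

1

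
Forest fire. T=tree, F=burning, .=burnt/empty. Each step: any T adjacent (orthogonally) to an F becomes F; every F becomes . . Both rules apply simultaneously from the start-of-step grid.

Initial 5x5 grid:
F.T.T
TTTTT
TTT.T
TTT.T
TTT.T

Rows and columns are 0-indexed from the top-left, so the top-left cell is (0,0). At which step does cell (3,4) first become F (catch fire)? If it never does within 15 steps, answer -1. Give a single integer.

Step 1: cell (3,4)='T' (+1 fires, +1 burnt)
Step 2: cell (3,4)='T' (+2 fires, +1 burnt)
Step 3: cell (3,4)='T' (+3 fires, +2 burnt)
Step 4: cell (3,4)='T' (+5 fires, +3 burnt)
Step 5: cell (3,4)='T' (+3 fires, +5 burnt)
Step 6: cell (3,4)='T' (+3 fires, +3 burnt)
Step 7: cell (3,4)='F' (+1 fires, +3 burnt)
  -> target ignites at step 7
Step 8: cell (3,4)='.' (+1 fires, +1 burnt)
Step 9: cell (3,4)='.' (+0 fires, +1 burnt)
  fire out at step 9

7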